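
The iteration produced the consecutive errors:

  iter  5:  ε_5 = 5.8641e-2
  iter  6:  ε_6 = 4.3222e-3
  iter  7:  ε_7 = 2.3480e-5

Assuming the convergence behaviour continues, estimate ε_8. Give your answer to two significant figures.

First estimate the order: p ≈ ln(ε_7/ε_6) / ln(ε_6/ε_5) = ln(2.3480e-5/4.3222e-3)/ln(4.3222e-3/5.8641e-2) = ln(0.00543242)/ln(0.0737061) ≈ 2.0000.
Then ε_8 ≈ ε_7·(ε_7/ε_6)^p = 2.3480e-5·(0.00543242)^2.0000 = 2.3480e-5·2.95112e-05 ≈ 6.929e-10.

6.9e-10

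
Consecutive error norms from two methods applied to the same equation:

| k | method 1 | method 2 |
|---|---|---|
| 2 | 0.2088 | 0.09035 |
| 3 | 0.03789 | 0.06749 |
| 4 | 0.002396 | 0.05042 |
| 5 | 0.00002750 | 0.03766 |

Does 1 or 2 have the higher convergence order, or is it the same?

1

Method 1: p ≈ ln(0.00002750/0.002396)/ln(0.002396/0.03789) ≈ 1.62.
Method 2: p ≈ ln(0.03766/0.05042)/ln(0.05042/0.06749) ≈ 1.00.
Method 1 has the higher order (≈1.6 vs ≈1.0).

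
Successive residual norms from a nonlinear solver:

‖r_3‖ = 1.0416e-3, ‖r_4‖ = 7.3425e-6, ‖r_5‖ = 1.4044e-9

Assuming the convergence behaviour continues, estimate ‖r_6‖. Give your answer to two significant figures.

5.3e-16

First estimate the order: p ≈ ln(‖r_5‖/‖r_4‖) / ln(‖r_4‖/‖r_3‖) = ln(1.4044e-9/7.3425e-6)/ln(7.3425e-6/1.0416e-3) = ln(0.00019127)/ln(0.00704925) ≈ 1.7280.
Then ‖r_6‖ ≈ ‖r_5‖·(‖r_5‖/‖r_4‖)^p = 1.4044e-9·(0.00019127)^1.7280 = 1.4044e-9·3.75566e-07 ≈ 5.274e-16.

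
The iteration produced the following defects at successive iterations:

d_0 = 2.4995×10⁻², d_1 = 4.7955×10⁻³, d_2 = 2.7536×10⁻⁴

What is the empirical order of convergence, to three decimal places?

p ≈ ln(d_2/d_1) / ln(d_1/d_0)
  = ln(2.7536×10⁻⁴/4.7955×10⁻³) / ln(4.7955×10⁻³/2.4995×10⁻²)
  = ln(0.0574205) / ln(0.191858)
  = -2.857354 / -1.651000 ≈ 1.730681

1.731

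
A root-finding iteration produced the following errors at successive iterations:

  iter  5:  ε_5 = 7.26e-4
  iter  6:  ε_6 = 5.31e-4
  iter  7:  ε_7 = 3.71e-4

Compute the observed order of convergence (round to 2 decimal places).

1.15

p ≈ ln(ε_7/ε_6) / ln(ε_6/ε_5)
  = ln(3.71e-4/5.31e-4) / ln(5.31e-4/7.26e-4)
  = ln(0.698682) / ln(0.731405)
  = -0.35856 / -0.31279 ≈ 1.14633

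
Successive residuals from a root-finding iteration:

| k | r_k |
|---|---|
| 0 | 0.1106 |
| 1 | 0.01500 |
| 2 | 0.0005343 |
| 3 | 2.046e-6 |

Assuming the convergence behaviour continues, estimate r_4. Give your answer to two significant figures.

First estimate the order: p ≈ ln(r_3/r_2) / ln(r_2/r_1) = ln(2.046e-6/0.0005343)/ln(0.0005343/0.01500) = ln(0.00382931)/ln(0.03562) ≈ 1.6688.
Then r_4 ≈ r_3·(r_3/r_2)^p = 2.046e-6·(0.00382931)^1.6688 = 2.046e-6·9.26214e-05 ≈ 1.895e-10.

1.9e-10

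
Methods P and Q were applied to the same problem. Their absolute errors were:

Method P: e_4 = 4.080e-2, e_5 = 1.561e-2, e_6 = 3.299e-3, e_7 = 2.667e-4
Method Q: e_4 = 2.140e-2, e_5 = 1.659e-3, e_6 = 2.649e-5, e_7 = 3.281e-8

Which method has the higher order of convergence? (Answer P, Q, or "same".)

same

Method P: p ≈ ln(2.667e-4/3.299e-3)/ln(3.299e-3/1.561e-2) ≈ 1.62.
Method Q: p ≈ ln(3.281e-8/2.649e-5)/ln(2.649e-5/1.659e-3) ≈ 1.62.
Both orders ≈ 1.6 — effectively the same.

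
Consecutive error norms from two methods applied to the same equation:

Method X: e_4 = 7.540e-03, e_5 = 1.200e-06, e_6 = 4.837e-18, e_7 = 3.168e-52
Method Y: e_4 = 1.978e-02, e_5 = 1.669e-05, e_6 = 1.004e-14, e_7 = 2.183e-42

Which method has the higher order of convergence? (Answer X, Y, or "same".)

Method X: p ≈ ln(3.168e-52/4.837e-18)/ln(4.837e-18/1.200e-06) ≈ 3.00.
Method Y: p ≈ ln(2.183e-42/1.004e-14)/ln(1.004e-14/1.669e-05) ≈ 3.00.
Both orders ≈ 3.0 — effectively the same.

same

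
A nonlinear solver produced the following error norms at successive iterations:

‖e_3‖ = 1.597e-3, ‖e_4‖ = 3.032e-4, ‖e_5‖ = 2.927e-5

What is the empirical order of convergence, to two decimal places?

1.41

p ≈ ln(‖e_5‖/‖e_4‖) / ln(‖e_4‖/‖e_3‖)
  = ln(2.927e-5/3.032e-4) / ln(3.032e-4/1.597e-3)
  = ln(0.0965369) / ln(0.189856)
  = -2.33783 / -1.66149 ≈ 1.40707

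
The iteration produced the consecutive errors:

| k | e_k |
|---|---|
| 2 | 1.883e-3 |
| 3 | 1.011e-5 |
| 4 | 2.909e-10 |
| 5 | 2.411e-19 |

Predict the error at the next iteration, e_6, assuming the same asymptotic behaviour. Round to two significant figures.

1.7e-37

First estimate the order: p ≈ ln(e_5/e_4) / ln(e_4/e_3) = ln(2.411e-19/2.909e-10)/ln(2.909e-10/1.011e-5) = ln(8.28807e-10)/ln(2.87735e-05) ≈ 1.9999.
Then e_6 ≈ e_5·(e_5/e_4)^p = 2.411e-19·(8.28807e-10)^1.9999 = 2.411e-19·6.88359e-19 ≈ 1.66e-37.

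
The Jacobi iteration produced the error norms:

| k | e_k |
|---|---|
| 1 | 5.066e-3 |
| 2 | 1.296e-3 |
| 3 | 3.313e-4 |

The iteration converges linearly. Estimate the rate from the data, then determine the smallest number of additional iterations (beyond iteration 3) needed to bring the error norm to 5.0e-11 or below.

12

Rate ρ ≈ e_3/e_2 = 3.313e-4/1.296e-3 = 0.2556.
After j more steps, e_{3+j} ≈ 3.313e-4·ρ^j; need ρ^j ≤ 5.0e-11/3.313e-4 = 1.50921e-07.
j ≥ ln(1.50921e-07)/ln(0.2556) = -15.7065/-1.36414 = 11.514.
So 12 more iterations are needed.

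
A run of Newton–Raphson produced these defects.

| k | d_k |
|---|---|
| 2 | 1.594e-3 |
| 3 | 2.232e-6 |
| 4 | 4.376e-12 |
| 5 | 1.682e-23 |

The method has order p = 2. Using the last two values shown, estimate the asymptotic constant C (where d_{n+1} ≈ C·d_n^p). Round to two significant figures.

C ≈ d_5 / d_4^2
  = 1.682e-23 / (4.376e-12)^2
  = 1.682e-23 / 1.91494e-23 ≈ 0.87836

0.88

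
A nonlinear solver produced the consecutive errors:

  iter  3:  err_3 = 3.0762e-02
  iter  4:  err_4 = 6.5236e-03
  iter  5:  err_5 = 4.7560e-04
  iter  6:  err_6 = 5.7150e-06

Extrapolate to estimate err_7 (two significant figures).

First estimate the order: p ≈ ln(err_6/err_5) / ln(err_5/err_4) = ln(5.7150e-06/4.7560e-04)/ln(4.7560e-04/6.5236e-03) = ln(0.0120164)/ln(0.0729045) ≈ 1.6885.
Then err_7 ≈ err_6·(err_6/err_5)^p = 5.7150e-06·(0.0120164)^1.6885 = 5.7150e-06·0.000572399 ≈ 3.271e-09.

3.3e-9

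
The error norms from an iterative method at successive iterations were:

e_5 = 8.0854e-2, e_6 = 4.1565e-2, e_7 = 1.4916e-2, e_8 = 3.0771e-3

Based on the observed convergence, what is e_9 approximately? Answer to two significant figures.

2.7e-4

First estimate the order: p ≈ ln(e_8/e_7) / ln(e_7/e_6) = ln(3.0771e-3/1.4916e-2)/ln(1.4916e-2/4.1565e-2) = ln(0.206295)/ln(0.35886) ≈ 1.5402.
Then e_9 ≈ e_8·(e_8/e_7)^p = 3.0771e-3·(0.206295)^1.5402 = 3.0771e-3·0.0879378 ≈ 0.0002706.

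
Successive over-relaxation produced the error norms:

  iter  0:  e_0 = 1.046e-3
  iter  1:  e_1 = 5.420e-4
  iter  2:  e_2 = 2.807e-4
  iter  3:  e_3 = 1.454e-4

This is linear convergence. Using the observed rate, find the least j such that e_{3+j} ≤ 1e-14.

Rate ρ ≈ e_3/e_2 = 1.454e-4/2.807e-4 = 0.5180.
After j more steps, e_{3+j} ≈ 1.454e-4·ρ^j; need ρ^j ≤ 1e-14/1.454e-4 = 6.87758e-11.
j ≥ ln(6.87758e-11)/ln(0.5180) = -23.4002/-0.65778 = 35.575.
So 36 more iterations are needed.

36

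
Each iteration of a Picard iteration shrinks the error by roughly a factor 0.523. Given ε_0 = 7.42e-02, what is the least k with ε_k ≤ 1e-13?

43

After k steps, ε_k ≈ 7.42e-02·0.523^k.
Need 0.523^k ≤ 1e-13/7.42e-02 = 1.34771e-12.
k ≥ ln(1.34771e-12)/ln(0.523) = -27.3326/-0.64817 = 42.169.
Smallest integer k = 43.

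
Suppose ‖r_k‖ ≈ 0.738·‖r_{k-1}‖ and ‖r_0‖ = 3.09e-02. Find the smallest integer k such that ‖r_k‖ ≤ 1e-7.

42

After k steps, ‖r_k‖ ≈ 3.09e-02·0.738^k.
Need 0.738^k ≤ 1e-7/3.09e-02 = 3.23625e-06.
k ≥ ln(3.23625e-06)/ln(0.738) = -12.6411/-0.30381 = 41.609.
Smallest integer k = 42.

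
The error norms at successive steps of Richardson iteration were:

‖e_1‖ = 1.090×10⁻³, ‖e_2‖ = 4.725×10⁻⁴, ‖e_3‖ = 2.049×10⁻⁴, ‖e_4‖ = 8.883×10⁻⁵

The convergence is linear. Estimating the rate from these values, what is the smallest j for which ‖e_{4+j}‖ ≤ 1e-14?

28

Rate ρ ≈ ‖e_4‖/‖e_3‖ = 8.883×10⁻⁵/2.049×10⁻⁴ = 0.4335.
After j more steps, ‖e_{4+j}‖ ≈ 8.883×10⁻⁵·ρ^j; need ρ^j ≤ 1e-14/8.883×10⁻⁵ = 1.12575e-10.
j ≥ ln(1.12575e-10)/ln(0.4335) = -22.9074/-0.83586 = 27.406.
So 28 more iterations are needed.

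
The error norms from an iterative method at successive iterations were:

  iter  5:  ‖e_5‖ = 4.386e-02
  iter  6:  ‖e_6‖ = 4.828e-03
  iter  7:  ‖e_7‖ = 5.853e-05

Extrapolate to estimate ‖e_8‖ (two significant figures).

8.6e-9

First estimate the order: p ≈ ln(‖e_7‖/‖e_6‖) / ln(‖e_6‖/‖e_5‖) = ln(5.853e-05/4.828e-03)/ln(4.828e-03/4.386e-02) = ln(0.012123)/ln(0.110078) ≈ 1.9998.
Then ‖e_8‖ ≈ ‖e_7‖·(‖e_7‖/‖e_6‖)^p = 5.853e-05·(0.012123)^1.9998 = 5.853e-05·0.000147097 ≈ 8.61e-09.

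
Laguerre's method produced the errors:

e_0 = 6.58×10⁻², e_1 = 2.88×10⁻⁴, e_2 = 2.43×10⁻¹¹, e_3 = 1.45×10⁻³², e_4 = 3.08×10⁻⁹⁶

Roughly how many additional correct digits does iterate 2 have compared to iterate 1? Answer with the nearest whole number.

7

Digits gained ≈ log₁₀(e_1/e_2) = log₁₀(2.88×10⁻⁴/2.43×10⁻¹¹) = log₁₀(1.18519e+07) ≈ 7.074.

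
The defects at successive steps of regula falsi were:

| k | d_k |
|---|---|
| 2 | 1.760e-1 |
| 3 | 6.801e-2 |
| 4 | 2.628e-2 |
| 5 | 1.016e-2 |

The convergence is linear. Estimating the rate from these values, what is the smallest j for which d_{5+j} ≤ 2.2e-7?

Rate ρ ≈ d_5/d_4 = 1.016e-2/2.628e-2 = 0.3866.
After j more steps, d_{5+j} ≈ 1.016e-2·ρ^j; need ρ^j ≤ 2.2e-7/1.016e-2 = 2.16535e-05.
j ≥ ln(2.16535e-05)/ln(0.3866) = -10.7403/-0.95036 = 11.301.
So 12 more iterations are needed.

12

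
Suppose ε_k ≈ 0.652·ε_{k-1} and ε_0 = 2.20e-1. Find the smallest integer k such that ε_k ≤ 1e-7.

35

After k steps, ε_k ≈ 2.20e-1·0.652^k.
Need 0.652^k ≤ 1e-7/2.20e-1 = 4.54545e-07.
k ≥ ln(4.54545e-07)/ln(0.652) = -14.6040/-0.42771 = 34.145.
Smallest integer k = 35.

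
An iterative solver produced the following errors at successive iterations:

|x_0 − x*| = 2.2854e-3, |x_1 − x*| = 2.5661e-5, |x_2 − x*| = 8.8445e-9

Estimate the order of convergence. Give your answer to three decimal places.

p ≈ ln(|x_2 − x*|/|x_1 − x*|) / ln(|x_1 − x*|/|x_0 − x*|)
  = ln(8.8445e-9/2.5661e-5) / ln(2.5661e-5/2.2854e-3)
  = ln(0.000344667) / ln(0.0112282)
  = -7.972932 / -4.489327 ≈ 1.775975

1.776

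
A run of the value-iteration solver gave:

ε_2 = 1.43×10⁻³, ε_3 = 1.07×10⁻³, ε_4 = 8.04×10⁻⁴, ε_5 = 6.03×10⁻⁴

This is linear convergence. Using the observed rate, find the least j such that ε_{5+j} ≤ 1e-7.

Rate ρ ≈ ε_5/ε_4 = 6.03×10⁻⁴/8.04×10⁻⁴ = 0.7500.
After j more steps, ε_{5+j} ≈ 6.03×10⁻⁴·ρ^j; need ρ^j ≤ 1e-7/6.03×10⁻⁴ = 0.000165837.
j ≥ ln(0.000165837)/ln(0.7500) = -8.7045/-0.28768 = 30.258.
So 31 more iterations are needed.

31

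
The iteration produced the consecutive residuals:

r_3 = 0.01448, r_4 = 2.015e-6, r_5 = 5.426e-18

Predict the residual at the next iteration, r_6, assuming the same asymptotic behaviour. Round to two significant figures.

1.1e-52

First estimate the order: p ≈ ln(r_5/r_4) / ln(r_4/r_3) = ln(5.426e-18/2.015e-6)/ln(2.015e-6/0.01448) = ln(2.6928e-12)/ln(0.000139157) ≈ 3.0001.
Then r_6 ≈ r_5·(r_5/r_4)^p = 5.426e-18·(2.6928e-12)^3.0001 = 5.426e-18·1.9474e-35 ≈ 1.057e-52.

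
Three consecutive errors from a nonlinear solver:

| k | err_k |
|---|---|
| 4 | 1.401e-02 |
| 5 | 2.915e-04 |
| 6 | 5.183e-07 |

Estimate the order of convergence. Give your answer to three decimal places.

1.635

p ≈ ln(err_6/err_5) / ln(err_5/err_4)
  = ln(5.183e-07/2.915e-04) / ln(2.915e-04/1.401e-02)
  = ln(0.00177804) / ln(0.0208066)
  = -6.332244 / -3.872485 ≈ 1.635189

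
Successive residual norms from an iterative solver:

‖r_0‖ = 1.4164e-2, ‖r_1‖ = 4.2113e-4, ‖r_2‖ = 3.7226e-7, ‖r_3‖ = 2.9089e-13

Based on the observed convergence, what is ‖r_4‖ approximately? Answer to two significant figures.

1.8e-25

First estimate the order: p ≈ ln(‖r_3‖/‖r_2‖) / ln(‖r_2‖/‖r_1‖) = ln(2.9089e-13/3.7226e-7)/ln(3.7226e-7/4.2113e-4) = ln(7.81416e-07)/ln(0.000883955) ≈ 2.0000.
Then ‖r_4‖ ≈ ‖r_3‖·(‖r_3‖/‖r_2‖)^p = 2.9089e-13·(7.81416e-07)^2.0000 = 2.9089e-13·6.10611e-13 ≈ 1.776e-25.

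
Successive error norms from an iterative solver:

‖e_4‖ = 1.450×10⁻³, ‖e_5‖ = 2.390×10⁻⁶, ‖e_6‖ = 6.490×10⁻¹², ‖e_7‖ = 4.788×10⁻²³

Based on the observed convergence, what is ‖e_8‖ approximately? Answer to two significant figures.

2.6e-45

First estimate the order: p ≈ ln(‖e_7‖/‖e_6‖) / ln(‖e_6‖/‖e_5‖) = ln(4.788×10⁻²³/6.490×10⁻¹²)/ln(6.490×10⁻¹²/2.390×10⁻⁶) = ln(7.3775e-12)/ln(2.71548e-06) ≈ 2.0000.
Then ‖e_8‖ ≈ ‖e_7‖·(‖e_7‖/‖e_6‖)^p = 4.788×10⁻²³·(7.3775e-12)^2.0000 = 4.788×10⁻²³·5.44275e-23 ≈ 2.606e-45.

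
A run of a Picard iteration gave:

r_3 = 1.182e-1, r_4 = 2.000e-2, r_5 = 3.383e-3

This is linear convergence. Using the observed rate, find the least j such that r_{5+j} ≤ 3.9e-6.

Rate ρ ≈ r_5/r_4 = 3.383e-3/2.000e-2 = 0.1691.
After j more steps, r_{5+j} ≈ 3.383e-3·ρ^j; need ρ^j ≤ 3.9e-6/3.383e-3 = 0.00115282.
j ≥ ln(0.00115282)/ln(0.1691) = -6.7655/-1.77727 = 3.807.
So 4 more iterations are needed.

4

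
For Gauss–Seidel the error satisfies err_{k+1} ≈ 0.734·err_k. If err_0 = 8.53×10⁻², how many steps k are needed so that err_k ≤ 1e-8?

52

After k steps, err_k ≈ 8.53×10⁻²·0.734^k.
Need 0.734^k ≤ 1e-8/8.53×10⁻² = 1.17233e-07.
k ≥ ln(1.17233e-07)/ln(0.734) = -15.9591/-0.30925 = 51.606.
Smallest integer k = 52.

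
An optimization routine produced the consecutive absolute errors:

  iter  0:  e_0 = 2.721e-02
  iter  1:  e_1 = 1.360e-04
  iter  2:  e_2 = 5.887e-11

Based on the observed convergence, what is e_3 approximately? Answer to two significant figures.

First estimate the order: p ≈ ln(e_2/e_1) / ln(e_1/e_0) = ln(5.887e-11/1.360e-04)/ln(1.360e-04/2.721e-02) = ln(4.32868e-07)/ln(0.00499816) ≈ 2.7654.
Then e_3 ≈ e_2·(e_2/e_1)^p = 5.887e-11·(4.32868e-07)^2.7654 = 5.887e-11·2.52335e-18 ≈ 1.485e-28.

1.5e-28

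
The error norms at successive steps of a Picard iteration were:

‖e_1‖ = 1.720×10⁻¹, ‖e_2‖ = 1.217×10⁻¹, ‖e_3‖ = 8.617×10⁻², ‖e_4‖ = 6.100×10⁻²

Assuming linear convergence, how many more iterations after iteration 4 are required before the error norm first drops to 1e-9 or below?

Rate ρ ≈ ‖e_4‖/‖e_3‖ = 6.100×10⁻²/8.617×10⁻² = 0.7079.
After j more steps, ‖e_{4+j}‖ ≈ 6.100×10⁻²·ρ^j; need ρ^j ≤ 1e-9/6.100×10⁻² = 1.63934e-08.
j ≥ ln(1.63934e-08)/ln(0.7079) = -17.9264/-0.34545 = 51.893.
So 52 more iterations are needed.

52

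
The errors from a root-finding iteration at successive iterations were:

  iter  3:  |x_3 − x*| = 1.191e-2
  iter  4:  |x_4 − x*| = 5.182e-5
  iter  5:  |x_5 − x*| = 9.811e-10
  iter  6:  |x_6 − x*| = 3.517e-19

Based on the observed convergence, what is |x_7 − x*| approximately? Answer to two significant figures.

First estimate the order: p ≈ ln(|x_6 − x*|/|x_5 − x*|) / ln(|x_5 − x*|/|x_4 − x*|) = ln(3.517e-19/9.811e-10)/ln(9.811e-10/5.182e-5) = ln(3.58475e-10)/ln(1.89328e-05) ≈ 2.0000.
Then |x_7 − x*| ≈ |x_6 − x*|·(|x_6 − x*|/|x_5 − x*|)^p = 3.517e-19·(3.58475e-10)^2.0000 = 3.517e-19·1.28504e-19 ≈ 4.519e-38.

4.5e-38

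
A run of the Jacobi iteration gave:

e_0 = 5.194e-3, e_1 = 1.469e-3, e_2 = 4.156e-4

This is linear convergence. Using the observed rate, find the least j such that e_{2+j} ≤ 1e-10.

Rate ρ ≈ e_2/e_1 = 4.156e-4/1.469e-3 = 0.2829.
After j more steps, e_{2+j} ≈ 4.156e-4·ρ^j; need ρ^j ≤ 1e-10/4.156e-4 = 2.40616e-07.
j ≥ ln(2.40616e-07)/ln(0.2829) = -15.2401/-1.26266 = 12.070.
So 13 more iterations are needed.

13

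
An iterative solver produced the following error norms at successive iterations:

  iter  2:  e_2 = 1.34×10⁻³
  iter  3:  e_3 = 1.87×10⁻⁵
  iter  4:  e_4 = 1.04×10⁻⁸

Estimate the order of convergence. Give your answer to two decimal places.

p ≈ ln(e_4/e_3) / ln(e_3/e_2)
  = ln(1.04×10⁻⁸/1.87×10⁻⁵) / ln(1.87×10⁻⁵/1.34×10⁻³)
  = ln(0.00055615) / ln(0.0139552)
  = -7.49447 / -4.27190 ≈ 1.75436

1.75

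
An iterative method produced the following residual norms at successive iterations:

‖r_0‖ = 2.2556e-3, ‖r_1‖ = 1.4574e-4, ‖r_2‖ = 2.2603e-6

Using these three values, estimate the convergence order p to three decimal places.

1.521

p ≈ ln(‖r_2‖/‖r_1‖) / ln(‖r_1‖/‖r_0‖)
  = ln(2.2603e-6/1.4574e-4) / ln(1.4574e-4/2.2556e-3)
  = ln(0.0155091) / ln(0.0646125)
  = -4.166328 / -2.739347 ≈ 1.520920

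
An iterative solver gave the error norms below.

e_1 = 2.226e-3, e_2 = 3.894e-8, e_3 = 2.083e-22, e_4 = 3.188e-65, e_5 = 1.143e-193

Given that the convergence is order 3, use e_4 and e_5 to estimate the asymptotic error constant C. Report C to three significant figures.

3.53

C ≈ e_5 / e_4^3
  = 1.143e-193 / (3.188e-65)^3
  = 1.143e-193 / 3.24007e-194 ≈ 3.5277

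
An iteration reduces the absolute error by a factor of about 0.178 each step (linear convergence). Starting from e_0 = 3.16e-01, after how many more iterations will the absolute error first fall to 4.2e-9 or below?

11

After k steps, e_k ≈ 3.16e-01·0.178^k.
Need 0.178^k ≤ 4.2e-9/3.16e-01 = 1.32911e-08.
k ≥ ln(1.32911e-08)/ln(0.178) = -18.1362/-1.72597 = 10.508.
Smallest integer k = 11.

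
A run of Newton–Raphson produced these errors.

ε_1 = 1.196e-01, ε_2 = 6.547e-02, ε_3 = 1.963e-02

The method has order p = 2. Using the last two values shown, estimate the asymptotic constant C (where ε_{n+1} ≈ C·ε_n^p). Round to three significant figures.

4.58

C ≈ ε_3 / ε_2^2
  = 1.963e-02 / (6.547e-02)^2
  = 1.963e-02 / 0.00428632 ≈ 4.5797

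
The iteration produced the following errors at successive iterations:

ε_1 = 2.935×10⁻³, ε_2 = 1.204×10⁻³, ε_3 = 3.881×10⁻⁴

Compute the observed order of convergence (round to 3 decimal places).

1.271

p ≈ ln(ε_3/ε_2) / ln(ε_2/ε_1)
  = ln(3.881×10⁻⁴/1.204×10⁻³) / ln(1.204×10⁻³/2.935×10⁻³)
  = ln(0.322342) / ln(0.410221)
  = -1.132142 / -0.891059 ≈ 1.270558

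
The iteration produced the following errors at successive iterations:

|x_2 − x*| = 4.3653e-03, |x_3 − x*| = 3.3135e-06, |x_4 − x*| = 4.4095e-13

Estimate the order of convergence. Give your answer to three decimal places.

2.204

p ≈ ln(|x_4 − x*|/|x_3 − x*|) / ln(|x_3 − x*|/|x_2 − x*|)
  = ln(4.4095e-13/3.3135e-06) / ln(3.3135e-06/4.3653e-03)
  = ln(1.33077e-07) / ln(0.000759054)
  = -15.832338 / -7.183438 ≈ 2.204006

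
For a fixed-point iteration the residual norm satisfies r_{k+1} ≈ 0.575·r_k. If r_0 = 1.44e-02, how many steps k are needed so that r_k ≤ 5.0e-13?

After k steps, r_k ≈ 1.44e-02·0.575^k.
Need 0.575^k ≤ 5.0e-13/1.44e-02 = 3.47222e-11.
k ≥ ln(3.47222e-11)/ln(0.575) = -24.0836/-0.55339 = 43.520.
Smallest integer k = 44.

44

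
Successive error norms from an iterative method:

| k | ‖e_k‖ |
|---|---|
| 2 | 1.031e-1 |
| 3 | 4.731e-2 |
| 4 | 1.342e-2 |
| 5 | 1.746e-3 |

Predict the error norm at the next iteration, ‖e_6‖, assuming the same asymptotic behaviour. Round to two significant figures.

First estimate the order: p ≈ ln(‖e_5‖/‖e_4‖) / ln(‖e_4‖/‖e_3‖) = ln(1.746e-3/1.342e-2)/ln(1.342e-2/4.731e-2) = ln(0.130104)/ln(0.283661) ≈ 1.6186.
Then ‖e_6‖ ≈ ‖e_5‖·(‖e_5‖/‖e_4‖)^p = 1.746e-3·(0.130104)^1.6186 = 1.746e-3·0.036846 ≈ 6.433e-05.

6.4e-5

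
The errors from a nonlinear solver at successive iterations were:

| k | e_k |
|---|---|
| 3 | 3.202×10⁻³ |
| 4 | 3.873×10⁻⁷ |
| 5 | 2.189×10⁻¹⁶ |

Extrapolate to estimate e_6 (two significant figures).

3.2e-38

First estimate the order: p ≈ ln(e_5/e_4) / ln(e_4/e_3) = ln(2.189×10⁻¹⁶/3.873×10⁻⁷)/ln(3.873×10⁻⁷/3.202×10⁻³) = ln(5.65195e-10)/ln(0.000120956) ≈ 2.3607.
Then e_6 ≈ e_5·(e_5/e_4)^p = 2.189×10⁻¹⁶·(5.65195e-10)^2.3607 = 2.189×10⁻¹⁶·1.47474e-22 ≈ 3.228e-38.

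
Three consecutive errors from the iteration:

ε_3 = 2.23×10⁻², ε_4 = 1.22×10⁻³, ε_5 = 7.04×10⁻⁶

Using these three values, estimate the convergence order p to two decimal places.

p ≈ ln(ε_5/ε_4) / ln(ε_4/ε_3)
  = ln(7.04×10⁻⁶/1.22×10⁻³) / ln(1.22×10⁻³/2.23×10⁻²)
  = ln(0.00577049) / ln(0.0547085)
  = -5.15500 / -2.90574 ≈ 1.77407

1.77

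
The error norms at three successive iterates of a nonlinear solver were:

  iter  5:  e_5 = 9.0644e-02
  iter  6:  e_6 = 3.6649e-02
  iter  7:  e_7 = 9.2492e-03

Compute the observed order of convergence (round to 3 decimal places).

p ≈ ln(e_7/e_6) / ln(e_6/e_5)
  = ln(9.2492e-03/3.6649e-02) / ln(3.6649e-02/9.0644e-02)
  = ln(0.252373) / ln(0.404318)
  = -1.376847 / -0.905554 ≈ 1.520447

1.520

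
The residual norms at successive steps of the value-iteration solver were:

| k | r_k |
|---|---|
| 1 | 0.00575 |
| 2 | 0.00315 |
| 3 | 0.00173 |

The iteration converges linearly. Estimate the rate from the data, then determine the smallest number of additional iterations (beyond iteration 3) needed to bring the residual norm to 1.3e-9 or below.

24

Rate ρ ≈ r_3/r_2 = 0.00173/0.00315 = 0.5492.
After j more steps, r_{3+j} ≈ 0.00173·ρ^j; need ρ^j ≤ 1.3e-9/0.00173 = 7.51445e-07.
j ≥ ln(7.51445e-07)/ln(0.5492) = -14.1013/-0.59929 = 23.530.
So 24 more iterations are needed.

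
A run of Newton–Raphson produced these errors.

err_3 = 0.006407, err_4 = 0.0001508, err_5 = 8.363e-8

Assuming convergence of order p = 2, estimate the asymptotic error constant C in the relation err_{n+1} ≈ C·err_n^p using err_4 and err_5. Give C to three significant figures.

3.68

C ≈ err_5 / err_4^2
  = 8.363e-8 / (0.0001508)^2
  = 8.363e-8 / 2.27406e-08 ≈ 3.6776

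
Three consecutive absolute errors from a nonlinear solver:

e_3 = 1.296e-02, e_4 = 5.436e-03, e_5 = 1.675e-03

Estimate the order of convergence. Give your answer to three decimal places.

p ≈ ln(e_5/e_4) / ln(e_4/e_3)
  = ln(1.675e-03/5.436e-03) / ln(5.436e-03/1.296e-02)
  = ln(0.308131) / ln(0.419444)
  = -1.177230 / -0.868825 ≈ 1.354968

1.355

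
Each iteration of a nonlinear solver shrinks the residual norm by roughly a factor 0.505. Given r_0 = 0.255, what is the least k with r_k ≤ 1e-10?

After k steps, r_k ≈ 0.255·0.505^k.
Need 0.505^k ≤ 1e-10/0.255 = 3.92157e-10.
k ≥ ln(3.92157e-10)/ln(0.505) = -21.6594/-0.68320 = 31.703.
Smallest integer k = 32.

32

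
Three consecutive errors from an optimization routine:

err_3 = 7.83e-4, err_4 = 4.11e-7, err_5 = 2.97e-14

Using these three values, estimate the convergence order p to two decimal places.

p ≈ ln(err_5/err_4) / ln(err_4/err_3)
  = ln(2.97e-14/4.11e-7) / ln(4.11e-7/7.83e-4)
  = ln(7.22628e-08) / ln(0.000524904)
  = -16.44296 / -7.55230 ≈ 2.17721

2.18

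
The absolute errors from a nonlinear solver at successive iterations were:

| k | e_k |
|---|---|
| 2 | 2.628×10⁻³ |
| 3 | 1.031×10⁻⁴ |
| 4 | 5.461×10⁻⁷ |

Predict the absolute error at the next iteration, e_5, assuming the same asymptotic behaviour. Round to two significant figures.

First estimate the order: p ≈ ln(e_4/e_3) / ln(e_3/e_2) = ln(5.461×10⁻⁷/1.031×10⁻⁴)/ln(1.031×10⁻⁴/2.628×10⁻³) = ln(0.0052968)/ln(0.0392314) ≈ 1.6183.
Then e_5 ≈ e_4·(e_4/e_3)^p = 5.461×10⁻⁷·(0.0052968)^1.6183 = 5.461×10⁻⁷·0.000207382 ≈ 1.133e-10.

1.1e-10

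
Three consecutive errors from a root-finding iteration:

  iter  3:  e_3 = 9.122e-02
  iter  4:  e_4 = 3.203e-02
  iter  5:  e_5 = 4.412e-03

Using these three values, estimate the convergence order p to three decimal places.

p ≈ ln(e_5/e_4) / ln(e_4/e_3)
  = ln(4.412e-03/3.203e-02) / ln(3.203e-02/9.122e-02)
  = ln(0.137746) / ln(0.351129)
  = -1.982344 / -1.046602 ≈ 1.894076

1.894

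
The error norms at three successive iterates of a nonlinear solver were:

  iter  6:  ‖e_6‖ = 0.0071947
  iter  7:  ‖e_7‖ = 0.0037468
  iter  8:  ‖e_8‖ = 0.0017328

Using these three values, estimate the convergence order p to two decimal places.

1.18

p ≈ ln(‖e_8‖/‖e_7‖) / ln(‖e_7‖/‖e_6‖)
  = ln(0.0017328/0.0037468) / ln(0.0037468/0.0071947)
  = ln(0.462475) / ln(0.520772)
  = -0.77116 / -0.65244 ≈ 1.18196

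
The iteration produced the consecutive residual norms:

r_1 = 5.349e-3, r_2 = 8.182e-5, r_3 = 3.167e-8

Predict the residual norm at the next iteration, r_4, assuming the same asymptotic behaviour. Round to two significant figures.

1.2e-14

First estimate the order: p ≈ ln(r_3/r_2) / ln(r_2/r_1) = ln(3.167e-8/8.182e-5)/ln(8.182e-5/5.349e-3) = ln(0.000387069)/ln(0.0152963) ≈ 1.8796.
Then r_4 ≈ r_3·(r_3/r_2)^p = 3.167e-8·(0.000387069)^1.8796 = 3.167e-8·3.8584e-07 ≈ 1.222e-14.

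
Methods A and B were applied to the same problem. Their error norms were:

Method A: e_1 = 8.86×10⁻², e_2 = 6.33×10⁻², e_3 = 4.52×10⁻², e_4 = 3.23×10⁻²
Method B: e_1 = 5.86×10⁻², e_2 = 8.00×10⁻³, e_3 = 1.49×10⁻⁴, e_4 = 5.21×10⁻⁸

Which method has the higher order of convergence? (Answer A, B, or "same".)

B

Method A: p ≈ ln(3.23×10⁻²/4.52×10⁻²)/ln(4.52×10⁻²/6.33×10⁻²) ≈ 1.00.
Method B: p ≈ ln(5.21×10⁻⁸/1.49×10⁻⁴)/ln(1.49×10⁻⁴/8.00×10⁻³) ≈ 2.00.
Method B has the higher order (≈2.0 vs ≈1.0).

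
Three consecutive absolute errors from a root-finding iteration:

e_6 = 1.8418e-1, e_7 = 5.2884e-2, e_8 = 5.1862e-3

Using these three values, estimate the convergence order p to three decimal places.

1.861

p ≈ ln(e_8/e_7) / ln(e_7/e_6)
  = ln(5.1862e-3/5.2884e-2) / ln(5.2884e-2/1.8418e-1)
  = ln(0.0980675) / ln(0.287132)
  = -2.322099 / -1.247813 ≈ 1.860935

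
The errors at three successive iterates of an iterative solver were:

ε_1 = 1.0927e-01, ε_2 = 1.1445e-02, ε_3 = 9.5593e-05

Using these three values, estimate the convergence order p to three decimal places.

p ≈ ln(ε_3/ε_2) / ln(ε_2/ε_1)
  = ln(9.5593e-05/1.1445e-02) / ln(1.1445e-02/1.0927e-01)
  = ln(0.00835238) / ln(0.104741)
  = -4.785209 / -2.256265 ≈ 2.120854

2.121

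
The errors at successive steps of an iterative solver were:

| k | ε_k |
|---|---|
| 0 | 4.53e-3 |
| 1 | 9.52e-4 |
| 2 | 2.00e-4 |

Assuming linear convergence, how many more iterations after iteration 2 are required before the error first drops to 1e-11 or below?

Rate ρ ≈ ε_2/ε_1 = 2.00e-4/9.52e-4 = 0.2101.
After j more steps, ε_{2+j} ≈ 2.00e-4·ρ^j; need ρ^j ≤ 1e-11/2.00e-4 = 5e-08.
j ≥ ln(5e-08)/ln(0.2101) = -16.8112/-1.56017 = 10.775.
So 11 more iterations are needed.

11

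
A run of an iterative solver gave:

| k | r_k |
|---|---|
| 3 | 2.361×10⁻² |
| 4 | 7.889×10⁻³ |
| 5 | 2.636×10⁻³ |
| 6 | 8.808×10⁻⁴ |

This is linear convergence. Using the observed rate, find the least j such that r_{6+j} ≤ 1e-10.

Rate ρ ≈ r_6/r_5 = 8.808×10⁻⁴/2.636×10⁻³ = 0.3341.
After j more steps, r_{6+j} ≈ 8.808×10⁻⁴·ρ^j; need ρ^j ≤ 1e-10/8.808×10⁻⁴ = 1.13533e-07.
j ≥ ln(1.13533e-07)/ln(0.3341) = -15.9912/-1.09631 = 14.586.
So 15 more iterations are needed.

15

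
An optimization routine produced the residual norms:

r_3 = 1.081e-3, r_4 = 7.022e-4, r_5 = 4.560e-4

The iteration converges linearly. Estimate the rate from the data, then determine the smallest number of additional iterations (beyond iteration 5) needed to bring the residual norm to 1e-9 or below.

Rate ρ ≈ r_5/r_4 = 4.560e-4/7.022e-4 = 0.6494.
After j more steps, r_{5+j} ≈ 4.560e-4·ρ^j; need ρ^j ≤ 1e-9/4.560e-4 = 2.19298e-06.
j ≥ ln(2.19298e-06)/ln(0.6494) = -13.0302/-0.43171 = 30.183.
So 31 more iterations are needed.

31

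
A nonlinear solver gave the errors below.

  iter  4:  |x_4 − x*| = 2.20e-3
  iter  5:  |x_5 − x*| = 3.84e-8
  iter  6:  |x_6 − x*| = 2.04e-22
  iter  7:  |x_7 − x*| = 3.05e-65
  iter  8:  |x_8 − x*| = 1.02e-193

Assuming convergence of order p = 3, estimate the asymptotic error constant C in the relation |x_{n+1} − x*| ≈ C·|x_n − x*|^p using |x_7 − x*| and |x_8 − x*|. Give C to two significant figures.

3.6

C ≈ |x_8 − x*| / |x_7 − x*|^3
  = 1.02e-193 / (3.05e-65)^3
  = 1.02e-193 / 2.83726e-194 ≈ 3.595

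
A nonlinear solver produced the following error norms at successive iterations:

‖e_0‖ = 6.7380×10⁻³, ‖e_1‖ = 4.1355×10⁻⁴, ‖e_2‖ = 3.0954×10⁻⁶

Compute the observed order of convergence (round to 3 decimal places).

p ≈ ln(‖e_2‖/‖e_1‖) / ln(‖e_1‖/‖e_0‖)
  = ln(3.0954×10⁻⁶/4.1355×10⁻⁴) / ln(4.1355×10⁻⁴/6.7380×10⁻³)
  = ln(0.00748495) / ln(0.0613758)
  = -4.894861 / -2.790740 ≈ 1.753965

1.754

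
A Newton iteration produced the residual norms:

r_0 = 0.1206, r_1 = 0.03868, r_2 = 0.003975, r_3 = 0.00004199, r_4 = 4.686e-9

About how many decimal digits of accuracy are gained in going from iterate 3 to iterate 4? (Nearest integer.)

4

Digits gained ≈ log₁₀(r_3/r_4) = log₁₀(0.00004199/4.686e-9) = log₁₀(8960.73) ≈ 3.952.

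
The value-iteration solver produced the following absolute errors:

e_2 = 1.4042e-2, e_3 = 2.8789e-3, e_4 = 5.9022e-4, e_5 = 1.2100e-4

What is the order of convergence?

Consecutive ratios: e_5/e_4 = 1.2100e-4/5.9022e-4 = 0.205008, e_4/e_3 = 5.9022e-4/2.8789e-3 = 0.205016.
p ≈ ln(0.205008)/ln(0.205016) = -1.5847/-1.5847 ≈ 1.00.
So the convergence is linear (order 1).

1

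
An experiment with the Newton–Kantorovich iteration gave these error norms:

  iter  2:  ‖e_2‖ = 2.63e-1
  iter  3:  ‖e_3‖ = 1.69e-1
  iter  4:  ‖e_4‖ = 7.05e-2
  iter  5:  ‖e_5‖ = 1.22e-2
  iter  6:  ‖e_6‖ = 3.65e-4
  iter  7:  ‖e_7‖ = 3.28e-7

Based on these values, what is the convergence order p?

Consecutive ratios: ‖e_7‖/‖e_6‖ = 3.28e-7/3.65e-4 = 0.00089863, ‖e_6‖/‖e_5‖ = 3.65e-4/1.22e-2 = 0.029918.
p ≈ ln(0.00089863)/ln(0.029918) = -7.0146/-3.5093 ≈ 2.00.
So the convergence is quadratic (order 2).

2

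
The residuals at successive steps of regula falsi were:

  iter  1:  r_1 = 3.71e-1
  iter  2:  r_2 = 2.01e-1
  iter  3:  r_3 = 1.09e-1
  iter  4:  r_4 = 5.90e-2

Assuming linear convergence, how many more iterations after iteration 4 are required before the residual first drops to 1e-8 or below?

Rate ρ ≈ r_4/r_3 = 5.90e-2/1.09e-1 = 0.5413.
After j more steps, r_{4+j} ≈ 5.90e-2·ρ^j; need ρ^j ≤ 1e-8/5.90e-2 = 1.69492e-07.
j ≥ ln(1.69492e-07)/ln(0.5413) = -15.5905/-0.61378 = 25.401.
So 26 more iterations are needed.

26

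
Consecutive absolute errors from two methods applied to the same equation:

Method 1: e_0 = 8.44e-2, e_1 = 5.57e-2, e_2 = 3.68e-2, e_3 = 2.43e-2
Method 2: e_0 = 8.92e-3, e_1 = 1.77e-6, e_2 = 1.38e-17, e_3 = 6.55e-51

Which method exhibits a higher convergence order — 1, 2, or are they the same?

Method 1: p ≈ ln(2.43e-2/3.68e-2)/ln(3.68e-2/5.57e-2) ≈ 1.00.
Method 2: p ≈ ln(6.55e-51/1.38e-17)/ln(1.38e-17/1.77e-6) ≈ 3.00.
Method 2 has the higher order (≈3.0 vs ≈1.0).

2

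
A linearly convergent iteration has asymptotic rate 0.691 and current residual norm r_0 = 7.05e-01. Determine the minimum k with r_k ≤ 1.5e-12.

After k steps, r_k ≈ 7.05e-01·0.691^k.
Need 0.691^k ≤ 1.5e-12/7.05e-01 = 2.12766e-12.
k ≥ ln(2.12766e-12)/ln(0.691) = -26.8760/-0.36962 = 72.713.
Smallest integer k = 73.

73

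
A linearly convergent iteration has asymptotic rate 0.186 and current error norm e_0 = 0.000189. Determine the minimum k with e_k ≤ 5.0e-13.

12

After k steps, e_k ≈ 0.000189·0.186^k.
Need 0.186^k ≤ 5.0e-13/0.000189 = 2.6455e-09.
k ≥ ln(2.6455e-09)/ln(0.186) = -19.7504/-1.68201 = 11.742.
Smallest integer k = 12.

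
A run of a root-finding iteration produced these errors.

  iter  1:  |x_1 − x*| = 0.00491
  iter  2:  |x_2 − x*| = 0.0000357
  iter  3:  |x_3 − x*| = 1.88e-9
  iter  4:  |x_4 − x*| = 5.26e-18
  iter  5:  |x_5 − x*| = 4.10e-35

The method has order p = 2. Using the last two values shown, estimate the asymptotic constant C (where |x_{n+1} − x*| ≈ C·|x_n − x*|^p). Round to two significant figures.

1.5

C ≈ |x_5 − x*| / |x_4 − x*|^2
  = 4.10e-35 / (5.26e-18)^2
  = 4.10e-35 / 2.76676e-35 ≈ 1.4819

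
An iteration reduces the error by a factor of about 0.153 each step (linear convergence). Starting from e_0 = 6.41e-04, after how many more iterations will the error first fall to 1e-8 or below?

After k steps, e_k ≈ 6.41e-04·0.153^k.
Need 0.153^k ≤ 1e-8/6.41e-04 = 1.56006e-05.
k ≥ ln(1.56006e-05)/ln(0.153) = -11.0682/-1.87732 = 5.896.
Smallest integer k = 6.

6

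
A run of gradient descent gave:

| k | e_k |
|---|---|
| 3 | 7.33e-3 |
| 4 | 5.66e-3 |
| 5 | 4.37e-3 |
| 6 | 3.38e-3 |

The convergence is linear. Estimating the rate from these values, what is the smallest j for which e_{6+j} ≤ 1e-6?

32

Rate ρ ≈ e_6/e_5 = 3.38e-3/4.37e-3 = 0.7735.
After j more steps, e_{6+j} ≈ 3.38e-3·ρ^j; need ρ^j ≤ 1e-6/3.38e-3 = 0.000295858.
j ≥ ln(0.000295858)/ln(0.7735) = -8.1256/-0.25683 = 31.638.
So 32 more iterations are needed.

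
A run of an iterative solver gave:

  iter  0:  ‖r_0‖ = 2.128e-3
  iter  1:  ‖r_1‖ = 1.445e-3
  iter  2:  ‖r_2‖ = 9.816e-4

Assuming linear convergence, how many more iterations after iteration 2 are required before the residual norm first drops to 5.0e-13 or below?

56

Rate ρ ≈ ‖r_2‖/‖r_1‖ = 9.816e-4/1.445e-3 = 0.6793.
After j more steps, ‖r_{2+j}‖ ≈ 9.816e-4·ρ^j; need ρ^j ≤ 5.0e-13/9.816e-4 = 5.09372e-10.
j ≥ ln(5.09372e-10)/ln(0.6793) = -21.3978/-0.38669 = 55.336.
So 56 more iterations are needed.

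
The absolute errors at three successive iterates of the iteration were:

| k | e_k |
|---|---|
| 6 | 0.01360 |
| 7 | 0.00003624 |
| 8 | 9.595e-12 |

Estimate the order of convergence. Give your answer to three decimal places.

2.555

p ≈ ln(e_8/e_7) / ln(e_7/e_6)
  = ln(9.595e-12/0.00003624) / ln(0.00003624/0.01360)
  = ln(2.64763e-07) / ln(0.00266471)
  = -15.144431 / -5.927660 ≈ 2.554875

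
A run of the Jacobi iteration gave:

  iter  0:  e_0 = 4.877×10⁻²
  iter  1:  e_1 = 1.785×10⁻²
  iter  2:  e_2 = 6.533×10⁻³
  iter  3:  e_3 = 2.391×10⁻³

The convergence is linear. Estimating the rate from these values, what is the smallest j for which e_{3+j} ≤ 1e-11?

Rate ρ ≈ e_3/e_2 = 2.391×10⁻³/6.533×10⁻³ = 0.3660.
After j more steps, e_{3+j} ≈ 2.391×10⁻³·ρ^j; need ρ^j ≤ 1e-11/2.391×10⁻³ = 4.18235e-09.
j ≥ ln(4.18235e-09)/ln(0.3660) = -19.2924/-1.00512 = 19.194.
So 20 more iterations are needed.

20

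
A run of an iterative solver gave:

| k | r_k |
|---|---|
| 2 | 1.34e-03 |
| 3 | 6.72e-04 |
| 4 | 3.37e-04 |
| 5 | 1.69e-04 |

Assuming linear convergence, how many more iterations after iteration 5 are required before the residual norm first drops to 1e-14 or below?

35

Rate ρ ≈ r_5/r_4 = 1.69e-04/3.37e-04 = 0.5015.
After j more steps, r_{5+j} ≈ 1.69e-04·ρ^j; need ρ^j ≤ 1e-14/1.69e-04 = 5.91716e-11.
j ≥ ln(5.91716e-11)/ln(0.5015) = -23.5506/-0.69015 = 34.124.
So 35 more iterations are needed.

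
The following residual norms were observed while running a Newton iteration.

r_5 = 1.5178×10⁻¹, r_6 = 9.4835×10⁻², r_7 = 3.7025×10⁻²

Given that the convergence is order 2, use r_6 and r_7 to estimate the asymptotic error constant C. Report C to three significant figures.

C ≈ r_7 / r_6^2
  = 3.7025×10⁻² / (9.4835×10⁻²)^2
  = 3.7025×10⁻² / 0.00899368 ≈ 4.1168

4.12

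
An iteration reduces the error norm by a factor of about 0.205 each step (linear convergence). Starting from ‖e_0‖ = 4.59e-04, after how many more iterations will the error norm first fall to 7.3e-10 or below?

After k steps, ‖e_k‖ ≈ 4.59e-04·0.205^k.
Need 0.205^k ≤ 7.3e-10/4.59e-04 = 1.59041e-06.
k ≥ ln(1.59041e-06)/ln(0.205) = -13.3515/-1.58475 = 8.425.
Smallest integer k = 9.

9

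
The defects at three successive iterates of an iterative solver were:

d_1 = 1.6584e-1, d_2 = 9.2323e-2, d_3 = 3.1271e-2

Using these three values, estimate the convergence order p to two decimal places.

1.85

p ≈ ln(d_3/d_2) / ln(d_2/d_1)
  = ln(3.1271e-2/9.2323e-2) / ln(9.2323e-2/1.6584e-1)
  = ln(0.338713) / ln(0.556699)
  = -1.08260 / -0.58573 ≈ 1.84829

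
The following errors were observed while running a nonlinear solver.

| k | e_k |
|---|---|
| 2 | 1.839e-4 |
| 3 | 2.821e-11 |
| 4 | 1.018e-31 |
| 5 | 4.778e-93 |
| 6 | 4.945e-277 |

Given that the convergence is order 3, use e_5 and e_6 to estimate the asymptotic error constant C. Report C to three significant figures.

4.53

C ≈ e_6 / e_5^3
  = 4.945e-277 / (4.778e-93)^3
  = 4.945e-277 / 1.09078e-277 ≈ 4.5334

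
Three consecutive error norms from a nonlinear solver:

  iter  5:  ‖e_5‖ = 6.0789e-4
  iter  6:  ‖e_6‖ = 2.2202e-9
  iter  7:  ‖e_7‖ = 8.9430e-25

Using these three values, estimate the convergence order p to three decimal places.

2.831

p ≈ ln(‖e_7‖/‖e_6‖) / ln(‖e_6‖/‖e_5‖)
  = ln(8.9430e-25/2.2202e-9) / ln(2.2202e-9/6.0789e-4)
  = ln(4.02802e-16) / ln(3.65231e-06)
  = -35.448087 / -12.520151 ≈ 2.831283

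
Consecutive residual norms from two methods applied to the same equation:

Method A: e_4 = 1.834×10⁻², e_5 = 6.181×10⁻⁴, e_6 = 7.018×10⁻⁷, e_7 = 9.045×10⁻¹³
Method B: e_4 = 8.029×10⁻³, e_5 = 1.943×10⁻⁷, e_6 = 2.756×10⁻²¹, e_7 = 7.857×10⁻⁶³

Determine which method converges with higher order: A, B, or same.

B

Method A: p ≈ ln(9.045×10⁻¹³/7.018×10⁻⁷)/ln(7.018×10⁻⁷/6.181×10⁻⁴) ≈ 2.00.
Method B: p ≈ ln(7.857×10⁻⁶³/2.756×10⁻²¹)/ln(2.756×10⁻²¹/1.943×10⁻⁷) ≈ 3.00.
Method B has the higher order (≈3.0 vs ≈2.0).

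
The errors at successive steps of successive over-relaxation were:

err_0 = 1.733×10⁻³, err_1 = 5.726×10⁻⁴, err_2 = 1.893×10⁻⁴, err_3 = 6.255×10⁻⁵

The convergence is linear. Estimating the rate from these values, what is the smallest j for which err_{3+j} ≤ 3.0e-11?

Rate ρ ≈ err_3/err_2 = 6.255×10⁻⁵/1.893×10⁻⁴ = 0.3304.
After j more steps, err_{3+j} ≈ 6.255×10⁻⁵·ρ^j; need ρ^j ≤ 3.0e-11/6.255×10⁻⁵ = 4.79616e-07.
j ≥ ln(4.79616e-07)/ln(0.3304) = -14.5503/-1.10745 = 13.139.
So 14 more iterations are needed.

14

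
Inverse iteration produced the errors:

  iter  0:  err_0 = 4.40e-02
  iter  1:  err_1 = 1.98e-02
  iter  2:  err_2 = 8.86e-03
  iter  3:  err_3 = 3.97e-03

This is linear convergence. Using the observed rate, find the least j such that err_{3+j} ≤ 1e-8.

Rate ρ ≈ err_3/err_2 = 3.97e-03/8.86e-03 = 0.4481.
After j more steps, err_{3+j} ≈ 3.97e-03·ρ^j; need ρ^j ≤ 1e-8/3.97e-03 = 2.51889e-06.
j ≥ ln(2.51889e-06)/ln(0.4481) = -12.8917/-0.80274 = 16.060.
So 17 more iterations are needed.

17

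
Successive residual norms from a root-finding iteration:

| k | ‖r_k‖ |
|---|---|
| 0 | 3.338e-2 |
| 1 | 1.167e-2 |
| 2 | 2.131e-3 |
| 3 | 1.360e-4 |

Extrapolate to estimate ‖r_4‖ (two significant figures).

First estimate the order: p ≈ ln(‖r_3‖/‖r_2‖) / ln(‖r_2‖/‖r_1‖) = ln(1.360e-4/2.131e-3)/ln(2.131e-3/1.167e-2) = ln(0.0638198)/ln(0.182605) ≈ 1.6182.
Then ‖r_4‖ ≈ ‖r_3‖·(‖r_3‖/‖r_2‖)^p = 1.360e-4·(0.0638198)^1.6182 = 1.360e-4·0.0116461 ≈ 1.584e-06.

1.6e-6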